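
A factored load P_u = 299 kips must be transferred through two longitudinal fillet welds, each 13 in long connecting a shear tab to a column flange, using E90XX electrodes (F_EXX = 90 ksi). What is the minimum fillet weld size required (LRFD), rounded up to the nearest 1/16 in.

Total weld length L = 26 in.
Required throat t_e = P_u / (φ × 0.6 F_EXX × L) = 299 / (0.75 × 0.6 × 90 × 26) = 0.284 in.
Required leg w = t_e / 0.707 = 0.4016 in → use 7/16 in.

w = 7/16 in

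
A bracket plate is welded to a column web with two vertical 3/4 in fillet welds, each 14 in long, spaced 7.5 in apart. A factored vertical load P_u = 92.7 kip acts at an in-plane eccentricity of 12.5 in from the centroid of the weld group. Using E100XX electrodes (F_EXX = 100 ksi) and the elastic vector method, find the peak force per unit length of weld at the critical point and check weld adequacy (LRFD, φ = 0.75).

Total weld length L_w = 28 in. Treat welds as unit-width lines.
Polar moment about centroid: J = 2[d³/12 + d(b/2)²] = 2[14³/12 + 14×3.75²] = 851.1 in³.
Direct shear f_v = P/L_w = 92.7 / 28 = 3.311 kip/in (vertical).
Torsion M = P·e = 92.7 × 12.5 = 1158.8 kip·in.
Critical point at (x, y) = (3.75, 7) from centroid. f_tx = M·y/J = 9.531 kip/in; f_ty = M·x/J = 5.106 kip/in.
Resultant f_max = √[f_tx² + (f_v + f_ty)²] = √[9.531² + (3.311 + 5.106)²] = 12.71 kip/in.
Capacity per unit length: φr_n = 0.75 × 0.6 × 100 × (0.707 × 0.75) = 23.86 kip/in.
12.71 ≤ 23.86 → adequate.

f_max ≈ 12.7 kip/in; adequate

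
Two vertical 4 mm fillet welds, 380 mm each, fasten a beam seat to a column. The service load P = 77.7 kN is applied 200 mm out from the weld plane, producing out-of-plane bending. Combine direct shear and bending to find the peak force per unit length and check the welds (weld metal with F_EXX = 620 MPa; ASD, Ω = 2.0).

L_w = 2 × 380 = 760 mm; section modulus (unit throat) S = 2 × L²/6 = 48130 mm².
Direct shear f_v = P/L_w = 77.7×10³/760 = 102.2 N/mm.
Moment M = P × e = 77.7×10³ × 200 = 15540000 N·mm; bending f_b = M/S = 322.9 N/mm.
f_max = √(f_v² + f_b²) = √(102.2² + 322.9²) = 338.7 N/mm.
r_n/Ω = (1/2.0) × 0.6 × 620 × (0.707 × 4) = 526 N/mm → adequate.

f_max ≈ 339 N/mm; adequate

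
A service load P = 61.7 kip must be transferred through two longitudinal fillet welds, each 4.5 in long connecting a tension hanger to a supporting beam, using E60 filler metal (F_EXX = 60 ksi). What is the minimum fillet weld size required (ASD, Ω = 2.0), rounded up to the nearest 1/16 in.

w = 9/16 in

Total weld length L = 9 in.
Required throat t_e = P × Ω / (0.6 F_EXX × L) = 61.7 × 2.0 / (0.6 × 60 × 9) = 0.3809 in.
Required leg w = t_e / 0.707 = 0.5387 in → use 9/16 in.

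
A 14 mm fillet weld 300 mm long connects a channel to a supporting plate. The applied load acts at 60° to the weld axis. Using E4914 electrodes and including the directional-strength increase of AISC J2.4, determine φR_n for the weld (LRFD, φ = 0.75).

φR_n ≈ 919 kN

E49XX → F_EXX = 490 MPa.
t_e = 0.707 × 14 = 9.898 mm; A_we = 9.898 × 300 = 2969 mm².
Directional factor: 1.0 + 0.5 sin^1.5(60°) = 1.403.
F_nw = 0.6 × 490 × 1.403 = 412.5 MPa.
φR_n = 0.75 × 412.5 × 2969 × 10⁻³ = 918.6 kN.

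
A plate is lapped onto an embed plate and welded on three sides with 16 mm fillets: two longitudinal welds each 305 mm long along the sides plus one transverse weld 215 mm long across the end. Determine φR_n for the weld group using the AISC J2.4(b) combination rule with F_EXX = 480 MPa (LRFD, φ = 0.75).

φR_n ≈ 2050 kN

t_e = 0.707 × 16 = 11.31 mm.
R_nwl = 0.6 × 480 × 11.31 × 610 × 10⁻³ = 1987 kN (longitudinal, 2 welds).
R_nwt = 0.6 × 480 × 11.31 × 215 × 10⁻³ = 700.4 kN (transverse, base value).
(i) R_nwl + R_nwt = 2688 kN; (ii) 0.85 R_nwl + 1.5 R_nwt = 2740 kN.
R_n = max = 2740 kN [governs: (ii)]; φR_n = 2055 kN.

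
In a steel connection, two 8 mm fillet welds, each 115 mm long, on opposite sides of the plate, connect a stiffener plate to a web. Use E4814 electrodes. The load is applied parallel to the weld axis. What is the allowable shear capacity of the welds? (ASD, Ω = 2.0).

R_n/Ω ≈ 187 kN

E48XX → F_EXX = 480 MPa.
Effective throat t_e = 0.707 × 8 = 5.656 mm.
Total length L = 230 mm; A_we = 5.656 × 230 = 1301 mm².
F_nw = 0.6 F_EXX = 0.6 × 480 = 288 MPa.
R_n = 288 × 1301 × 10⁻³ = 374.7 kN; R_n/Ω = 374.7/2.0 = 187.3 kN.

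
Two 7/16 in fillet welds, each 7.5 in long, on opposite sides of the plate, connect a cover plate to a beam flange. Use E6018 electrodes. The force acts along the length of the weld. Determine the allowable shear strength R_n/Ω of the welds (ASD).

E60XX → F_EXX = 60 ksi.
Effective throat t_e = 0.707 × 0.4375 = 0.3093 in.
Total length L = 15 in; A_we = 0.3093 × 15 = 4.64 in².
F_nw = 0.6 F_EXX = 0.6 × 60 = 36 ksi.
R_n = 36 × 4.64 = 167 kip; R_n/Ω = 167/2.0 = 83.51 kip.

R_n/Ω ≈ 83.5 kip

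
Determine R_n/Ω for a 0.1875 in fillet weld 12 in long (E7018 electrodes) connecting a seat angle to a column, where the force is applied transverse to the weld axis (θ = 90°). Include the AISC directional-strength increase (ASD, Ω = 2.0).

R_n/Ω ≈ 50.1 kip

E70XX → F_EXX = 70 ksi.
t_e = 0.707 × 0.1875 = 0.1326 in; A_we = 0.1326 × 12 = 1.591 in².
Directional factor: 1.0 + 0.5 sin^1.5(90°) = 1.5.
F_nw = 0.6 × 70 × 1.5 = 63 ksi.
R_n/Ω = (63 × 1.591) / 2.0 = 50.11 kip.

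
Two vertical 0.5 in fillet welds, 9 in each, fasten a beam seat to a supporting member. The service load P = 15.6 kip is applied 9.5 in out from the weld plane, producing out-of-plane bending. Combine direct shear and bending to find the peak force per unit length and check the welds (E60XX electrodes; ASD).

E60XX → F_EXX = 60 ksi.
L_w = 2 × 9 = 18 in; section modulus (unit throat) S = 2 × L²/6 = 27 in².
Direct shear f_v = P/L_w = 15.6/18 = 0.8667 kip/in.
Moment M = P × e = 15.6 × 9.5 = 148.2 kip·in; bending f_b = M/S = 5.489 kip/in.
f_max = √(f_v² + f_b²) = √(0.8667² + 5.489²) = 5.557 kip/in.
r_n/Ω = (1/2.0) × 0.6 × 60 × (0.707 × 0.5) = 6.363 kip/in → adequate.

f_max ≈ 5.56 kip/in; adequate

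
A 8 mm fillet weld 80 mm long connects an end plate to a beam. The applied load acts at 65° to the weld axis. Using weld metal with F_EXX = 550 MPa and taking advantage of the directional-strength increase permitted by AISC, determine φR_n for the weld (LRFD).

t_e = 0.707 × 8 = 5.656 mm; A_we = 5.656 × 80 = 452.5 mm².
Directional factor: 1.0 + 0.5 sin^1.5(65°) = 1.431.
F_nw = 0.6 × 550 × 1.431 = 472.4 MPa.
φR_n = 0.75 × 472.4 × 452.5 × 10⁻³ = 160.3 kN.

φR_n ≈ 160 kN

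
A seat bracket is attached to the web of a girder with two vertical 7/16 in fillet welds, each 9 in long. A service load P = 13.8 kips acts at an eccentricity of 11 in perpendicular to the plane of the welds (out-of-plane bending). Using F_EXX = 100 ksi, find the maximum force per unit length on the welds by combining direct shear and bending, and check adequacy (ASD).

f_max ≈ 5.67 kip/in; adequate

L_w = 2 × 9 = 18 in; section modulus (unit throat) S = 2 × L²/6 = 27 in².
Direct shear f_v = P/L_w = 13.8/18 = 0.7667 kip/in.
Moment M = P × e = 13.8 × 11 = 151.8 kip·in; bending f_b = M/S = 5.622 kip/in.
f_max = √(f_v² + f_b²) = √(0.7667² + 5.622²) = 5.674 kip/in.
r_n/Ω = (1/2.0) × 0.6 × 100 × (0.707 × 0.4375) = 9.279 kip/in → adequate.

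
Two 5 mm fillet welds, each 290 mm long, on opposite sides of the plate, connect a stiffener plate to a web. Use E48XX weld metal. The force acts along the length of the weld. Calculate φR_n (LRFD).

φR_n ≈ 443 kN

E48XX → F_EXX = 480 MPa.
Effective throat t_e = 0.707 × 5 = 3.535 mm.
Total length L = 580 mm; A_we = 3.535 × 580 = 2050 mm².
F_nw = 0.6 F_EXX = 0.6 × 480 = 288 MPa.
φR_n = 0.75 × 288 × 2050 × 10⁻³ = 442.9 kN.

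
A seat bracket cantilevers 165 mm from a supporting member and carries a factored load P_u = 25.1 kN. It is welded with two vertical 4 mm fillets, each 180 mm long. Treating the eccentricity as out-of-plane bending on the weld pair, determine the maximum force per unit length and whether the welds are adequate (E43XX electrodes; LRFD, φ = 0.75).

E43XX → F_EXX = 430 MPa.
L_w = 2 × 180 = 360 mm; section modulus (unit throat) S = 2 × L²/6 = 10800 mm².
Direct shear f_v = P/L_w = 25.1×10³/360 = 69.72 N/mm.
Moment M = P × e = 25.1×10³ × 165 = 4141500 N·mm; bending f_b = M/S = 383.5 N/mm.
f_max = √(f_v² + f_b²) = √(69.72² + 383.5²) = 389.8 N/mm.
φr_n = 0.75 × 0.6 × 430 × (0.707 × 4) = 547.2 N/mm → adequate.

f_max ≈ 390 N/mm; adequate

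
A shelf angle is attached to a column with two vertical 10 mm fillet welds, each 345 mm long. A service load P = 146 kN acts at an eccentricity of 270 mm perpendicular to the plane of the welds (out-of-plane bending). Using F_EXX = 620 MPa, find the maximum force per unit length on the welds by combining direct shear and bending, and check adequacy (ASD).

L_w = 2 × 345 = 690 mm; section modulus (unit throat) S = 2 × L²/6 = 39680 mm².
Direct shear f_v = P/L_w = 146×10³/690 = 211.6 N/mm.
Moment M = P × e = 146×10³ × 270 = 39420000 N·mm; bending f_b = M/S = 993.6 N/mm.
f_max = √(f_v² + f_b²) = √(211.6² + 993.6²) = 1016 N/mm.
r_n/Ω = (1/2.0) × 0.6 × 620 × (0.707 × 10) = 1315 N/mm → adequate.

f_max ≈ 1020 N/mm; adequate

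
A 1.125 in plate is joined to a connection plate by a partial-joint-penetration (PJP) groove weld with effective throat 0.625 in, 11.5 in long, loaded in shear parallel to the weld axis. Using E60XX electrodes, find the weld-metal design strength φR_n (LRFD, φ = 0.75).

E60XX → F_EXX = 60 ksi.
Effective throat (given) t_e = 0.625 in.
A_we = 0.625 × 11.5 = 7.188 in².
F_nw = 0.6 F_EXX = 36 ksi.
φR_n = 0.75 × 36 × 7.188 = 194.1 kip.

φR_n ≈ 194 kip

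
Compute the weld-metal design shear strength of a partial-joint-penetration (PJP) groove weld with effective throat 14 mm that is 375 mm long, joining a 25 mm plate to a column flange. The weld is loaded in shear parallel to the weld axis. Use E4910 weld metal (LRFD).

φR_n ≈ 1160 kN

E49XX → F_EXX = 490 MPa.
Effective throat (given) t_e = 14 mm.
A_we = 14 × 375 = 5250 mm².
F_nw = 0.6 F_EXX = 294 MPa.
φR_n = 0.75 × 294 × 5250 × 10⁻³ = 1158 kN.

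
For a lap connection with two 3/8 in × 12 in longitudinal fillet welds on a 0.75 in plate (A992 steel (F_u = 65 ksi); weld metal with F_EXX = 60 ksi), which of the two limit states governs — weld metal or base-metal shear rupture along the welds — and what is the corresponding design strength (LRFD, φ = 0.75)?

t_e = 0.707 × 0.375 = 0.2651 in; L = 24 in.
Weld metal: φR_n = 0.75 × 0.6 × 60 × 0.2651 × 24 = 171.8 kips.
Base metal (shear rupture): φR_n = 0.75 × 0.6 × 65 × 0.75 × 24 = 526.5 kips.
Governing: weld metal.

φR_n ≈ 172 kips (weld metal governs)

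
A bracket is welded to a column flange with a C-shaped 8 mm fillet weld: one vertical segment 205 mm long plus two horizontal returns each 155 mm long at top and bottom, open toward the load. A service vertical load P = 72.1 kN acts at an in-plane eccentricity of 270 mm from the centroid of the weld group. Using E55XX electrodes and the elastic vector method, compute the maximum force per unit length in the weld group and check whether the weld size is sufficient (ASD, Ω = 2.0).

E55XX → F_EXX = 550 MPa.
Total weld length L_w = 515 mm. Treat welds as unit-width lines.
Centroid: x̄ = 2×155×77.5 / 515 = 46.65 mm from the vertical weld.
Polar moment about centroid: J = I_x + I_y = [205³/12 + 2×155×102.5²] + [205×46.65² + 2(155³/12 + 155×30.85²)] = 5337000 mm³.
Direct shear f_v = P/L_w = 72.1×10³ / 515 = 140 N/mm (vertical).
Torsion M = P·e = 72.1×10³ × 270 = 19467000 N·mm.
Critical point at (x, y) = (108.3, 102.5) from centroid. f_tx = M·y/J = 373.9 N/mm; f_ty = M·x/J = 395.2 N/mm.
Resultant f_max = √[f_tx² + (f_v + f_ty)²] = √[373.9² + (140 + 395.2)²] = 652.9 N/mm.
Capacity per unit length: r_n/Ω = (1/2.0) × 0.6 × 550 × (0.707 × 8) = 933.2 N/mm.
652.9 ≤ 933.2 → adequate.

f_max ≈ 653 N/mm; adequate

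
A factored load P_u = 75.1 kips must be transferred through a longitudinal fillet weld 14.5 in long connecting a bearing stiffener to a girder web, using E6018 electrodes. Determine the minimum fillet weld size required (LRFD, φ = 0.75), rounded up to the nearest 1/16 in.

w = 5/16 in

E60XX → F_EXX = 60 ksi.
Total weld length L = 14.5 in.
Required throat t_e = P_u / (φ × 0.6 F_EXX × L) = 75.1 / (0.75 × 0.6 × 60 × 14.5) = 0.1918 in.
Required leg w = t_e / 0.707 = 0.2713 in → use 5/16 in.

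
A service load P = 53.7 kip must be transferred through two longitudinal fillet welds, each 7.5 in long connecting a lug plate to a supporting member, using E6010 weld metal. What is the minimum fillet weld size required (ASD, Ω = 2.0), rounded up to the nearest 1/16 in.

E60XX → F_EXX = 60 ksi.
Total weld length L = 15 in.
Required throat t_e = P × Ω / (0.6 F_EXX × L) = 53.7 × 2.0 / (0.6 × 60 × 15) = 0.1989 in.
Required leg w = t_e / 0.707 = 0.2813 in → use 5/16 in.

w = 5/16 in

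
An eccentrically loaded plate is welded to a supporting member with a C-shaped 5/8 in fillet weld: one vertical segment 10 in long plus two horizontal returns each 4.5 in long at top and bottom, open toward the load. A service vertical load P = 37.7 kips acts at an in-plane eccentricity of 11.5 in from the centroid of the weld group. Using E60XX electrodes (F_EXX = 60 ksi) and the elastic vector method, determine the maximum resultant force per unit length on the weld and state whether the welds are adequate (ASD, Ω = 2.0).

Total weld length L_w = 19 in. Treat welds as unit-width lines.
Centroid: x̄ = 2×4.5×2.25 / 19 = 1.066 in from the vertical weld.
Polar moment about centroid: J = I_x + I_y = [10³/12 + 2×4.5×5²] + [10×1.066² + 2(4.5³/12 + 4.5×1.184²)] = 347.5 in³.
Direct shear f_v = P/L_w = 37.7 / 19 = 1.984 kip/in (vertical).
Torsion M = P·e = 37.7 × 11.5 = 433.55 kip·in.
Critical point at (x, y) = (3.434, 5) from centroid. f_tx = M·y/J = 6.238 kip/in; f_ty = M·x/J = 4.285 kip/in.
Resultant f_max = √[f_tx² + (f_v + f_ty)²] = √[6.238² + (1.984 + 4.285)²] = 8.844 kip/in.
Capacity per unit length: r_n/Ω = (1/2.0) × 0.6 × 60 × (0.707 × 0.625) = 7.954 kip/in.
8.844 > 7.954 → NOT adequate.

f_max ≈ 8.84 kip/in; NOT adequate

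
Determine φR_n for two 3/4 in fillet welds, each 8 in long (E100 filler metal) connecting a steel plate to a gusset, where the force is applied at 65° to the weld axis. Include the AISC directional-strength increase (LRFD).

E100XX → F_EXX = 100 ksi.
t_e = 0.707 × 0.75 = 0.5302 in; A_we = 0.5302 × 16 = 8.484 in².
Directional factor: 1.0 + 0.5 sin^1.5(65°) = 1.431.
F_nw = 0.6 × 100 × 1.431 = 85.88 ksi.
φR_n = 0.75 × 85.88 × 8.484 = 546.5 kip.

φR_n ≈ 546 kip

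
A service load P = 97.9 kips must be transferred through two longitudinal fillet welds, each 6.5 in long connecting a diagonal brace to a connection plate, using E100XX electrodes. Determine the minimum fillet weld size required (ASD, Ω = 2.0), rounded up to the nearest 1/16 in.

w = 3/8 in

E100XX → F_EXX = 100 ksi.
Total weld length L = 13 in.
Required throat t_e = P × Ω / (0.6 F_EXX × L) = 97.9 × 2.0 / (0.6 × 100 × 13) = 0.251 in.
Required leg w = t_e / 0.707 = 0.3551 in → use 3/8 in.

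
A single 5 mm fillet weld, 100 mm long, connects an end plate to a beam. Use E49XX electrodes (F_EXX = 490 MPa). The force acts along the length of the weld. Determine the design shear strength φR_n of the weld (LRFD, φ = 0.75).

Effective throat t_e = 0.707 × 5 = 3.535 mm.
Total length L = 100 mm; A_we = 3.535 × 100 = 353.5 mm².
F_nw = 0.6 F_EXX = 0.6 × 490 = 294 MPa.
φR_n = 0.75 × 294 × 353.5 × 10⁻³ = 77.95 kN.

φR_n ≈ 77.9 kN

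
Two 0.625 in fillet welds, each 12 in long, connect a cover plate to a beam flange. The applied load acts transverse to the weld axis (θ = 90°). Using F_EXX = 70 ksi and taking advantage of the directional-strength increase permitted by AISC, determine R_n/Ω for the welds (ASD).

t_e = 0.707 × 0.625 = 0.4419 in; A_we = 0.4419 × 24 = 10.6 in².
Directional factor: 1.0 + 0.5 sin^1.5(90°) = 1.5.
F_nw = 0.6 × 70 × 1.5 = 63 ksi.
R_n/Ω = (63 × 10.6) / 2.0 = 334.1 kip.

R_n/Ω ≈ 334 kip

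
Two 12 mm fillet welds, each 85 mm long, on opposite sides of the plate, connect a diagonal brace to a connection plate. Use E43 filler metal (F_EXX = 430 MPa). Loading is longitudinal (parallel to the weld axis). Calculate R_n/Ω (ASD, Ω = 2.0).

Effective throat t_e = 0.707 × 12 = 8.484 mm.
Total length L = 170 mm; A_we = 8.484 × 170 = 1442 mm².
F_nw = 0.6 F_EXX = 0.6 × 430 = 258 MPa.
R_n = 258 × 1442 × 10⁻³ = 372.1 kN; R_n/Ω = 372.1/2.0 = 186.1 kN.

R_n/Ω ≈ 186 kN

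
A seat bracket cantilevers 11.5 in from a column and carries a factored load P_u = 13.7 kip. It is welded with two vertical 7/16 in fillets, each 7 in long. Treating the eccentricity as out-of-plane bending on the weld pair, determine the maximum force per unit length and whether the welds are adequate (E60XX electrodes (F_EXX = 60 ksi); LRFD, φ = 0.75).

L_w = 2 × 7 = 14 in; section modulus (unit throat) S = 2 × L²/6 = 16.33 in².
Direct shear f_v = P/L_w = 13.7/14 = 0.9786 kip/in.
Moment M = P × e = 13.7 × 11.5 = 157.55 kip·in; bending f_b = M/S = 9.646 kip/in.
f_max = √(f_v² + f_b²) = √(0.9786² + 9.646²) = 9.695 kip/in.
φr_n = 0.75 × 0.6 × 60 × (0.707 × 0.4375) = 8.351 kip/in → NOT adequate.

f_max ≈ 9.7 kip/in; NOT adequate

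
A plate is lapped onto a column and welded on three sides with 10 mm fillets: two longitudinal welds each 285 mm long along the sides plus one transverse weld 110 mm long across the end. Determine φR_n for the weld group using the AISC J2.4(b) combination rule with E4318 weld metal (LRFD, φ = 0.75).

φR_n ≈ 930 kN

E43XX → F_EXX = 430 MPa.
t_e = 0.707 × 10 = 7.07 mm.
R_nwl = 0.6 × 430 × 7.07 × 570 × 10⁻³ = 1040 kN (longitudinal, 2 welds).
R_nwt = 0.6 × 430 × 7.07 × 110 × 10⁻³ = 200.6 kN (transverse, base value).
(i) R_nwl + R_nwt = 1240 kN; (ii) 0.85 R_nwl + 1.5 R_nwt = 1185 kN.
R_n = max = 1240 kN [governs: (i)]; φR_n = 930.3 kN.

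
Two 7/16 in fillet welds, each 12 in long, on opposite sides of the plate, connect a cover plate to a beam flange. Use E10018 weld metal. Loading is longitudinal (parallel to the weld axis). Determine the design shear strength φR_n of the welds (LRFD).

E100XX → F_EXX = 100 ksi.
Effective throat t_e = 0.707 × 0.4375 = 0.3093 in.
Total length L = 24 in; A_we = 0.3093 × 24 = 7.423 in².
F_nw = 0.6 F_EXX = 0.6 × 100 = 60 ksi.
φR_n = 0.75 × 60 × 7.423 = 334.1 kips.

φR_n ≈ 334 kips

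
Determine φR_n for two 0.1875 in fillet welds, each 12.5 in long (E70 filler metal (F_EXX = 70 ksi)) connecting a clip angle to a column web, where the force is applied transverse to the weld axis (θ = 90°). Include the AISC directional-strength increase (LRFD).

φR_n ≈ 157 kip

t_e = 0.707 × 0.1875 = 0.1326 in; A_we = 0.1326 × 25 = 3.314 in².
Directional factor: 1.0 + 0.5 sin^1.5(90°) = 1.5.
F_nw = 0.6 × 70 × 1.5 = 63 ksi.
φR_n = 0.75 × 63 × 3.314 = 156.6 kip.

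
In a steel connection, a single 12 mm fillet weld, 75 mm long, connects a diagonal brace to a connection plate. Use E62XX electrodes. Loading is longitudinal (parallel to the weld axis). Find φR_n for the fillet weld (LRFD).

φR_n ≈ 178 kN

E62XX → F_EXX = 620 MPa.
Effective throat t_e = 0.707 × 12 = 8.484 mm.
Total length L = 75 mm; A_we = 8.484 × 75 = 636.3 mm².
F_nw = 0.6 F_EXX = 0.6 × 620 = 372 MPa.
φR_n = 0.75 × 372 × 636.3 × 10⁻³ = 177.5 kN.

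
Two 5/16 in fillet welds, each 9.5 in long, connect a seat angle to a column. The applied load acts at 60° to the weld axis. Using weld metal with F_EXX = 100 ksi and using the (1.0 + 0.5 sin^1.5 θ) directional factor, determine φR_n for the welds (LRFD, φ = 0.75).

φR_n ≈ 265 kip

t_e = 0.707 × 0.3125 = 0.2209 in; A_we = 0.2209 × 19 = 4.198 in².
Directional factor: 1.0 + 0.5 sin^1.5(60°) = 1.403.
F_nw = 0.6 × 100 × 1.403 = 84.18 ksi.
φR_n = 0.75 × 84.18 × 4.198 = 265 kip.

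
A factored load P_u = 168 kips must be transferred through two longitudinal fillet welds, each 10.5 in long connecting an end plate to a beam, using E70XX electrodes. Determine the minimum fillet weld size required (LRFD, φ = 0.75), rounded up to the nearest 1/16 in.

E70XX → F_EXX = 70 ksi.
Total weld length L = 21 in.
Required throat t_e = P_u / (φ × 0.6 F_EXX × L) = 168 / (0.75 × 0.6 × 70 × 21) = 0.254 in.
Required leg w = t_e / 0.707 = 0.3592 in → use 3/8 in.

w = 3/8 in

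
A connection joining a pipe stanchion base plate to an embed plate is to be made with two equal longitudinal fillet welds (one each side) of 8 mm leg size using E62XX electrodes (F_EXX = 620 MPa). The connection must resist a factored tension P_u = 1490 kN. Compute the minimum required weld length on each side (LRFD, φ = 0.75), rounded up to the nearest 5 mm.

Throat t_e = 0.707 × 8 = 5.656 mm.
φr_n = 0.75 × 0.6 × 620 × 5.656 × 10⁻³ = 1.578 kN/mm.
L_req = P_u / φr_n = 1490 / 1.578 = 944.2 mm total.
Per side: 944.2 / 2 = 472.1 mm.
Round up → use L = 475 mm on each side.

L = 475 mm on each side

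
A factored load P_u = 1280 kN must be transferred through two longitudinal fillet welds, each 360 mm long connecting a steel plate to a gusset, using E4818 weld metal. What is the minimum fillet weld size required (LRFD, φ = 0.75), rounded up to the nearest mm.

E48XX → F_EXX = 480 MPa.
Total weld length L = 720 mm.
Required throat t_e = P_u / (φ × 0.6 F_EXX × L) = 1280 / (0.75 × 0.6 × 480 × 720 × 10⁻³) = 8.23 mm.
Required leg w = t_e / 0.707 = 11.64 mm → use 12 mm.

w = 12 mm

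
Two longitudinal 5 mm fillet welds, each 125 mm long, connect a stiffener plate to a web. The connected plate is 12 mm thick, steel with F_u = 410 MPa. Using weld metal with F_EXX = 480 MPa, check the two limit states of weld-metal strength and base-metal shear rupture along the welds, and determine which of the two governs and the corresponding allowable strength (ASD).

t_e = 0.707 × 5 = 3.535 mm; L = 250 mm.
Weld metal: R_n/Ω = (1/2.0) × 0.6 × 480 × 3.535 × 250 × 10⁻³ = 127.3 kN.
Base metal (shear rupture): R_n/Ω = (1/2.0) × 0.6 × 410 × 12 × 250 × 10⁻³ = 369 kN.
Governing: weld metal.

R_n/Ω ≈ 127 kN (weld metal governs)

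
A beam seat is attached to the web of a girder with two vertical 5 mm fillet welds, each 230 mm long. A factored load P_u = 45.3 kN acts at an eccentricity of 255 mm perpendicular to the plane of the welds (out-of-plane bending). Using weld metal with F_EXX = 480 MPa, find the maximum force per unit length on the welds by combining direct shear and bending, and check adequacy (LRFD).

L_w = 2 × 230 = 460 mm; section modulus (unit throat) S = 2 × L²/6 = 17630 mm².
Direct shear f_v = P/L_w = 45.3×10³/460 = 98.48 N/mm.
Moment M = P × e = 45.3×10³ × 255 = 11552000 N·mm; bending f_b = M/S = 655.1 N/mm.
f_max = √(f_v² + f_b²) = √(98.48² + 655.1²) = 662.5 N/mm.
φr_n = 0.75 × 0.6 × 480 × (0.707 × 5) = 763.6 N/mm → adequate.

f_max ≈ 662 N/mm; adequate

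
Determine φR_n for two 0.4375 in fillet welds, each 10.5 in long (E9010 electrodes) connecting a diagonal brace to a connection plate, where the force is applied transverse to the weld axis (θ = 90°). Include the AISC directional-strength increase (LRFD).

φR_n ≈ 395 kip

E90XX → F_EXX = 90 ksi.
t_e = 0.707 × 0.4375 = 0.3093 in; A_we = 0.3093 × 21 = 6.496 in².
Directional factor: 1.0 + 0.5 sin^1.5(90°) = 1.5.
F_nw = 0.6 × 90 × 1.5 = 81 ksi.
φR_n = 0.75 × 81 × 6.496 = 394.6 kip.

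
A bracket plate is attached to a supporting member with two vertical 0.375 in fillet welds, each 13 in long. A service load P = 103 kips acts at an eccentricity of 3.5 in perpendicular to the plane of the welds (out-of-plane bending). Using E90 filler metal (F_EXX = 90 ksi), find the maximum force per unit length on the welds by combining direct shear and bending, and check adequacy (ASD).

L_w = 2 × 13 = 26 in; section modulus (unit throat) S = 2 × L²/6 = 56.33 in².
Direct shear f_v = P/L_w = 103/26 = 3.962 kip/in.
Moment M = P × e = 103 × 3.5 = 360.5 kip·in; bending f_b = M/S = 6.399 kip/in.
f_max = √(f_v² + f_b²) = √(3.962² + 6.399²) = 7.526 kip/in.
r_n/Ω = (1/2.0) × 0.6 × 90 × (0.707 × 0.375) = 7.158 kip/in → NOT adequate.

f_max ≈ 7.53 kip/in; NOT adequate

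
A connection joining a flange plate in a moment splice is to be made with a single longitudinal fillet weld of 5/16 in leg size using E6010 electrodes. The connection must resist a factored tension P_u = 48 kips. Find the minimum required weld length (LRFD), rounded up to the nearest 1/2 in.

L = 8.5 in

E60XX → F_EXX = 60 ksi.
Throat t_e = 0.707 × 0.3125 = 0.2209 in.
φr_n = 0.75 × 0.6 × 60 × 0.2209 = 5.965 kips/in.
L_req = P_u / φr_n = 48 / 5.965 = 8.047 in total.
Round up → use L = 8.5 in.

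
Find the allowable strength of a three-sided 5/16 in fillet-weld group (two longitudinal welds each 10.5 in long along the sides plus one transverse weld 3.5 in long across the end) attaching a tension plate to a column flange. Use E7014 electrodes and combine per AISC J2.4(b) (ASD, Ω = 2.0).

R_n/Ω ≈ 114 kip

E70XX → F_EXX = 70 ksi.
t_e = 0.707 × 0.3125 = 0.2209 in.
R_nwl = 0.6 × 70 × 0.2209 × 21 = 194.9 kip (longitudinal, 2 welds).
R_nwt = 0.6 × 70 × 0.2209 × 3.5 = 32.48 kip (transverse, base value).
(i) R_nwl + R_nwt = 227.3 kip; (ii) 0.85 R_nwl + 1.5 R_nwt = 214.4 kip.
R_n = max = 227.3 kip [governs: (i)]; R_n/Ω = 113.7 kip.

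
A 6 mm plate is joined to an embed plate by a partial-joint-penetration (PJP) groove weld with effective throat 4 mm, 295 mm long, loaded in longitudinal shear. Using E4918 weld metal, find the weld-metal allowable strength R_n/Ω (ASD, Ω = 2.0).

R_n/Ω ≈ 173 kN

E49XX → F_EXX = 490 MPa.
Effective throat (given) t_e = 4 mm.
A_we = 4 × 295 = 1180 mm².
F_nw = 0.6 F_EXX = 294 MPa.
R_n/Ω = (294 × 1180) / 2.0 × 10⁻³ = 173.5 kN.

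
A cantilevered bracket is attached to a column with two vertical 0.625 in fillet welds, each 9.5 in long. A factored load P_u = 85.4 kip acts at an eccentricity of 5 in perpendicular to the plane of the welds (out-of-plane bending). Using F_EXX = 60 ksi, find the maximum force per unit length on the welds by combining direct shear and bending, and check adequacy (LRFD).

f_max ≈ 14.9 kip/in; NOT adequate

L_w = 2 × 9.5 = 19 in; section modulus (unit throat) S = 2 × L²/6 = 30.08 in².
Direct shear f_v = P/L_w = 85.4/19 = 4.495 kip/in.
Moment M = P × e = 85.4 × 5 = 427 kip·in; bending f_b = M/S = 14.19 kip/in.
f_max = √(f_v² + f_b²) = √(4.495² + 14.19²) = 14.89 kip/in.
φr_n = 0.75 × 0.6 × 60 × (0.707 × 0.625) = 11.93 kip/in → NOT adequate.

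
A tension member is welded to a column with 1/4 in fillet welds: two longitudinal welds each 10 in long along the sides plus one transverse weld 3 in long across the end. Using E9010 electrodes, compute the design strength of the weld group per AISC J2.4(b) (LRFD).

φR_n ≈ 165 kips

E90XX → F_EXX = 90 ksi.
t_e = 0.707 × 0.25 = 0.1767 in.
R_nwl = 0.6 × 90 × 0.1767 × 20 = 190.9 kips (longitudinal, 2 welds).
R_nwt = 0.6 × 90 × 0.1767 × 3 = 28.63 kips (transverse, base value).
(i) R_nwl + R_nwt = 219.5 kips; (ii) 0.85 R_nwl + 1.5 R_nwt = 205.2 kips.
R_n = max = 219.5 kips [governs: (i)]; φR_n = 164.6 kips.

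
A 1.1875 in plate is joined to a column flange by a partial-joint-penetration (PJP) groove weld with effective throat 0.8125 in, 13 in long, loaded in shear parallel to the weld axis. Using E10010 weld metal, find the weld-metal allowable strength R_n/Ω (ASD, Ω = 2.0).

R_n/Ω ≈ 317 kip

E100XX → F_EXX = 100 ksi.
Effective throat (given) t_e = 0.8125 in.
A_we = 0.8125 × 13 = 10.56 in².
F_nw = 0.6 F_EXX = 60 ksi.
R_n/Ω = (60 × 10.56) / 2.0 = 316.9 kip.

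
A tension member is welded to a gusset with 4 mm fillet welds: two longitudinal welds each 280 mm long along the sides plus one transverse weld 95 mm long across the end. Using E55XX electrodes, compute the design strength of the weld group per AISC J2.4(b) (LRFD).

φR_n ≈ 458 kN

E55XX → F_EXX = 550 MPa.
t_e = 0.707 × 4 = 2.828 mm.
R_nwl = 0.6 × 550 × 2.828 × 560 × 10⁻³ = 522.6 kN (longitudinal, 2 welds).
R_nwt = 0.6 × 550 × 2.828 × 95 × 10⁻³ = 88.66 kN (transverse, base value).
(i) R_nwl + R_nwt = 611.3 kN; (ii) 0.85 R_nwl + 1.5 R_nwt = 577.2 kN.
R_n = max = 611.3 kN [governs: (i)]; φR_n = 458.5 kN.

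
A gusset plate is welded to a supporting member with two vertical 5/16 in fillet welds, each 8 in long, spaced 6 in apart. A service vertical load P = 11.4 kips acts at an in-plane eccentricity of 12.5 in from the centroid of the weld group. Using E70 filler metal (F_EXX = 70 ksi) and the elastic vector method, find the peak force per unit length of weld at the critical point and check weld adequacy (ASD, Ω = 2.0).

Total weld length L_w = 16 in. Treat welds as unit-width lines.
Polar moment about centroid: J = 2[d³/12 + d(b/2)²] = 2[8³/12 + 8×3²] = 229.3 in³.
Direct shear f_v = P/L_w = 11.4 / 16 = 0.7125 kip/in (vertical).
Torsion M = P·e = 11.4 × 12.5 = 142.5 kip·in.
Critical point at (x, y) = (3, 4) from centroid. f_tx = M·y/J = 2.485 kip/in; f_ty = M·x/J = 1.864 kip/in.
Resultant f_max = √[f_tx² + (f_v + f_ty)²] = √[2.485² + (0.7125 + 1.864)²] = 3.58 kip/in.
Capacity per unit length: r_n/Ω = (1/2.0) × 0.6 × 70 × (0.707 × 0.3125) = 4.64 kip/in.
3.58 ≤ 4.64 → adequate.

f_max ≈ 3.58 kip/in; adequate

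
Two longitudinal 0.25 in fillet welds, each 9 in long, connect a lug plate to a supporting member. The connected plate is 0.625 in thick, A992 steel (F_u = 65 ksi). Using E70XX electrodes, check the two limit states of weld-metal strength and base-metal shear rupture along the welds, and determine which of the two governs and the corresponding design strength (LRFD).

E70XX → F_EXX = 70 ksi.
t_e = 0.707 × 0.25 = 0.1767 in; L = 18 in.
Weld metal: φR_n = 0.75 × 0.6 × 70 × 0.1767 × 18 = 100.2 kips.
Base metal (shear rupture): φR_n = 0.75 × 0.6 × 65 × 0.625 × 18 = 329.1 kips.
Governing: weld metal.

φR_n ≈ 100 kips (weld metal governs)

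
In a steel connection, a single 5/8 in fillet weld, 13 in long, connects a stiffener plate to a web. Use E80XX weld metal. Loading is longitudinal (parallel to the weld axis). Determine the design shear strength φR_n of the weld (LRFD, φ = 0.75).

E80XX → F_EXX = 80 ksi.
Effective throat t_e = 0.707 × 0.625 = 0.4419 in.
Total length L = 13 in; A_we = 0.4419 × 13 = 5.744 in².
F_nw = 0.6 F_EXX = 0.6 × 80 = 48 ksi.
φR_n = 0.75 × 48 × 5.744 = 206.8 kip.

φR_n ≈ 207 kip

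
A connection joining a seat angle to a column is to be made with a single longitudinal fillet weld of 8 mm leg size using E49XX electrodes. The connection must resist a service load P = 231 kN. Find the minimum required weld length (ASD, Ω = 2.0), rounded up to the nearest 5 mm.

L = 280 mm

E49XX → F_EXX = 490 MPa.
Throat t_e = 0.707 × 8 = 5.656 mm.
r_n/Ω = (0.6 × 490 × 5.656) / 2.0 = 831.4 N/mm = 0.8314 kN/mm.
L_req = P / (r_n/Ω) = 231 / 0.8314 = 277.8 mm total.
Round up → use L = 280 mm.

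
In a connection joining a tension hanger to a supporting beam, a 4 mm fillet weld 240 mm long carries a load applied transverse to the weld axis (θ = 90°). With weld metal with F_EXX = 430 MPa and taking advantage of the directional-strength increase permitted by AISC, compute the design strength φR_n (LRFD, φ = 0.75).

φR_n ≈ 197 kN

t_e = 0.707 × 4 = 2.828 mm; A_we = 2.828 × 240 = 678.7 mm².
Directional factor: 1.0 + 0.5 sin^1.5(90°) = 1.5.
F_nw = 0.6 × 430 × 1.5 = 387 MPa.
φR_n = 0.75 × 387 × 678.7 × 10⁻³ = 197 kN.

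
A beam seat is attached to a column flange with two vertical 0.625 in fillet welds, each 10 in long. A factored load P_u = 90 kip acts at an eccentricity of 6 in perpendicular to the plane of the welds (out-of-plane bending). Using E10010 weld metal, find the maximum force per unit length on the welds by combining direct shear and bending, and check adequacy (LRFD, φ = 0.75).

f_max ≈ 16.8 kip/in; adequate

E100XX → F_EXX = 100 ksi.
L_w = 2 × 10 = 20 in; section modulus (unit throat) S = 2 × L²/6 = 33.33 in².
Direct shear f_v = P/L_w = 90/20 = 4.5 kip/in.
Moment M = P × e = 90 × 6 = 540 kip·in; bending f_b = M/S = 16.2 kip/in.
f_max = √(f_v² + f_b²) = √(4.5² + 16.2²) = 16.81 kip/in.
φr_n = 0.75 × 0.6 × 100 × (0.707 × 0.625) = 19.88 kip/in → adequate.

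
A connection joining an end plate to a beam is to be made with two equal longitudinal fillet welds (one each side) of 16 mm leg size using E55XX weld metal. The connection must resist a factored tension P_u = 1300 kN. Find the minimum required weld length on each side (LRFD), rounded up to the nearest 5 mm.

L = 235 mm on each side

E55XX → F_EXX = 550 MPa.
Throat t_e = 0.707 × 16 = 11.31 mm.
φr_n = 0.75 × 0.6 × 550 × 11.31 × 10⁻³ = 2.8 kN/mm.
L_req = P_u / φr_n = 1300 / 2.8 = 464.3 mm total.
Per side: 464.3 / 2 = 232.2 mm.
Round up → use L = 235 mm on each side.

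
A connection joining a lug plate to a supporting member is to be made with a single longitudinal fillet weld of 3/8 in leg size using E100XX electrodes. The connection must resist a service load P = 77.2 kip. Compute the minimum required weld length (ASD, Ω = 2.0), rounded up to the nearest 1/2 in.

L = 10 in

E100XX → F_EXX = 100 ksi.
Throat t_e = 0.707 × 0.375 = 0.2651 in.
r_n/Ω = (0.6 × 100 × 0.2651) / 2.0 = 7.954 kip/in.
L_req = P / (r_n/Ω) = 77.2 / 7.954 = 9.706 in total.
Round up → use L = 10 in.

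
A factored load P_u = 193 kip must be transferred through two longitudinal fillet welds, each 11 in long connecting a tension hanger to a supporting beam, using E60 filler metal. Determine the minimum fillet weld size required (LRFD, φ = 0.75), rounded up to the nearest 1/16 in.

E60XX → F_EXX = 60 ksi.
Total weld length L = 22 in.
Required throat t_e = P_u / (φ × 0.6 F_EXX × L) = 193 / (0.75 × 0.6 × 60 × 22) = 0.3249 in.
Required leg w = t_e / 0.707 = 0.4596 in → use 1/2 in.

w = 1/2 in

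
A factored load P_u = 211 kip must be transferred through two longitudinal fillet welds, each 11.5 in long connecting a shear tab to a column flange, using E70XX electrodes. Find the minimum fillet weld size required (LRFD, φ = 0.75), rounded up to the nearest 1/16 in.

E70XX → F_EXX = 70 ksi.
Total weld length L = 23 in.
Required throat t_e = P_u / (φ × 0.6 F_EXX × L) = 211 / (0.75 × 0.6 × 70 × 23) = 0.2912 in.
Required leg w = t_e / 0.707 = 0.4119 in → use 7/16 in.

w = 7/16 in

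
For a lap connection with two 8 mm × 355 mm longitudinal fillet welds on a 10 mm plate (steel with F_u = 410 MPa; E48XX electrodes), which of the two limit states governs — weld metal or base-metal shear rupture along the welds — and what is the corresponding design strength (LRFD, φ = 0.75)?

E48XX → F_EXX = 480 MPa.
t_e = 0.707 × 8 = 5.656 mm; L = 710 mm.
Weld metal: φR_n = 0.75 × 0.6 × 480 × 5.656 × 710 × 10⁻³ = 867.4 kN.
Base metal (shear rupture): φR_n = 0.75 × 0.6 × 410 × 10 × 710 × 10⁻³ = 1310 kN.
Governing: weld metal.

φR_n ≈ 867 kN (weld metal governs)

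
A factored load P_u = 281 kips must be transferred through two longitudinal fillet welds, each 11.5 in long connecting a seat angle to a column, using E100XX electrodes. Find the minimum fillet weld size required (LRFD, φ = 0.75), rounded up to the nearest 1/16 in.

E100XX → F_EXX = 100 ksi.
Total weld length L = 23 in.
Required throat t_e = P_u / (φ × 0.6 F_EXX × L) = 281 / (0.75 × 0.6 × 100 × 23) = 0.2715 in.
Required leg w = t_e / 0.707 = 0.384 in → use 7/16 in.

w = 7/16 in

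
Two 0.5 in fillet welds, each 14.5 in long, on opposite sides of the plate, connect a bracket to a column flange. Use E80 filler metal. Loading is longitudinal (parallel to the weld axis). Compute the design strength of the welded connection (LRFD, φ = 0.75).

E80XX → F_EXX = 80 ksi.
Effective throat t_e = 0.707 × 0.5 = 0.3535 in.
Total length L = 29 in; A_we = 0.3535 × 29 = 10.25 in².
F_nw = 0.6 F_EXX = 0.6 × 80 = 48 ksi.
φR_n = 0.75 × 48 × 10.25 = 369.1 kips.

φR_n ≈ 369 kips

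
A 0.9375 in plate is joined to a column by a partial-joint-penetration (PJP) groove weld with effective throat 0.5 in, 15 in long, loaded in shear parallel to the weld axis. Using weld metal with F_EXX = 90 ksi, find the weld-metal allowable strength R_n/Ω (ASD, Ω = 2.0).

R_n/Ω ≈ 202 kips

Effective throat (given) t_e = 0.5 in.
A_we = 0.5 × 15 = 7.5 in².
F_nw = 0.6 F_EXX = 54 ksi.
R_n/Ω = (54 × 7.5) / 2.0 = 202.5 kips.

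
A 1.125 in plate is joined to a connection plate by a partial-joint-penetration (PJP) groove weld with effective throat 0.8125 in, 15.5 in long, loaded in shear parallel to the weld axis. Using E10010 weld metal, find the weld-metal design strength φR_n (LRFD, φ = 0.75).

φR_n ≈ 567 kips

E100XX → F_EXX = 100 ksi.
Effective throat (given) t_e = 0.8125 in.
A_we = 0.8125 × 15.5 = 12.59 in².
F_nw = 0.6 F_EXX = 60 ksi.
φR_n = 0.75 × 60 × 12.59 = 566.7 kips.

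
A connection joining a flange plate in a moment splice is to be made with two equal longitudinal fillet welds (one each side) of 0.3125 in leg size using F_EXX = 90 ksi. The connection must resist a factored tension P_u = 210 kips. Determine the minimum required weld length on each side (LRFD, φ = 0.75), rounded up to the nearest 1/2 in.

L = 12 in on each side

Throat t_e = 0.707 × 0.3125 = 0.2209 in.
φr_n = 0.75 × 0.6 × 90 × 0.2209 = 8.948 kips/in.
L_req = P_u / φr_n = 210 / 8.948 = 23.47 in total.
Per side: 23.47 / 2 = 11.73 in.
Round up → use L = 12 in on each side.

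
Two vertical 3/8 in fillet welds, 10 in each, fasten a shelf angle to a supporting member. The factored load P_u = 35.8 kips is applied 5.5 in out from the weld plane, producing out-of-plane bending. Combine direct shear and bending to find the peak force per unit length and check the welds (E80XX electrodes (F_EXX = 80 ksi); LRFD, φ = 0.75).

L_w = 2 × 10 = 20 in; section modulus (unit throat) S = 2 × L²/6 = 33.33 in².
Direct shear f_v = P/L_w = 35.8/20 = 1.79 kip/in.
Moment M = P × e = 35.8 × 5.5 = 196.9 kip·in; bending f_b = M/S = 5.907 kip/in.
f_max = √(f_v² + f_b²) = √(1.79² + 5.907²) = 6.172 kip/in.
φr_n = 0.75 × 0.6 × 80 × (0.707 × 0.375) = 9.544 kip/in → adequate.

f_max ≈ 6.17 kip/in; adequate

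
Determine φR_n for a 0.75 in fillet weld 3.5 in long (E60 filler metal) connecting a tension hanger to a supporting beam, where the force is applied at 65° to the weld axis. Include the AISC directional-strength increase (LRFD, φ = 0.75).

E60XX → F_EXX = 60 ksi.
t_e = 0.707 × 0.75 = 0.5302 in; A_we = 0.5302 × 3.5 = 1.856 in².
Directional factor: 1.0 + 0.5 sin^1.5(65°) = 1.431.
F_nw = 0.6 × 60 × 1.431 = 51.53 ksi.
φR_n = 0.75 × 51.53 × 1.856 = 71.73 kip.

φR_n ≈ 71.7 kip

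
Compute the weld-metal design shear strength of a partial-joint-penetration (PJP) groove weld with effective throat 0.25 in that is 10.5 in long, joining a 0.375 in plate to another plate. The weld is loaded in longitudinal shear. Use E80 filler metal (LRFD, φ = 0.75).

φR_n ≈ 94.5 kips

E80XX → F_EXX = 80 ksi.
Effective throat (given) t_e = 0.25 in.
A_we = 0.25 × 10.5 = 2.625 in².
F_nw = 0.6 F_EXX = 48 ksi.
φR_n = 0.75 × 48 × 2.625 = 94.5 kips.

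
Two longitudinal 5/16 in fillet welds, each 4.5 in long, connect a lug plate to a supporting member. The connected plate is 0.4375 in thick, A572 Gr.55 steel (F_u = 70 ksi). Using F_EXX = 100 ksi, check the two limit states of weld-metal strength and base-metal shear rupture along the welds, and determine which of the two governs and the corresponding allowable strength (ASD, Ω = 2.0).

R_n/Ω ≈ 59.7 kip (weld metal governs)

t_e = 0.707 × 0.3125 = 0.2209 in; L = 9 in.
Weld metal: R_n/Ω = (1/2.0) × 0.6 × 100 × 0.2209 × 9 = 59.65 kip.
Base metal (shear rupture): R_n/Ω = (1/2.0) × 0.6 × 70 × 0.4375 × 9 = 82.69 kip.
Governing: weld metal.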